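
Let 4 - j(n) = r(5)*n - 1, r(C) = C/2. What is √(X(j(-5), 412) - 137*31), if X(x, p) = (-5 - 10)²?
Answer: I*√4022 ≈ 63.419*I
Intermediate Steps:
r(C) = C/2 (r(C) = C*(½) = C/2)
j(n) = 5 - 5*n/2 (j(n) = 4 - (((½)*5)*n - 1) = 4 - (5*n/2 - 1) = 4 - (-1 + 5*n/2) = 4 + (1 - 5*n/2) = 5 - 5*n/2)
X(x, p) = 225 (X(x, p) = (-15)² = 225)
√(X(j(-5), 412) - 137*31) = √(225 - 137*31) = √(225 - 4247) = √(-4022) = I*√4022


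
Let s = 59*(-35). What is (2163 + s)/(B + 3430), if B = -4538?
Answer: -49/554 ≈ -0.088448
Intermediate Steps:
s = -2065
(2163 + s)/(B + 3430) = (2163 - 2065)/(-4538 + 3430) = 98/(-1108) = 98*(-1/1108) = -49/554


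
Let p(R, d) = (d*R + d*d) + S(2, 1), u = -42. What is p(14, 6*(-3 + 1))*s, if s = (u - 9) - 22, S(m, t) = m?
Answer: 1606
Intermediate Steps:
p(R, d) = 2 + d² + R*d (p(R, d) = (d*R + d*d) + 2 = (R*d + d²) + 2 = (d² + R*d) + 2 = 2 + d² + R*d)
s = -73 (s = (-42 - 9) - 22 = -51 - 22 = -73)
p(14, 6*(-3 + 1))*s = (2 + (6*(-3 + 1))² + 14*(6*(-3 + 1)))*(-73) = (2 + (6*(-2))² + 14*(6*(-2)))*(-73) = (2 + (-12)² + 14*(-12))*(-73) = (2 + 144 - 168)*(-73) = -22*(-73) = 1606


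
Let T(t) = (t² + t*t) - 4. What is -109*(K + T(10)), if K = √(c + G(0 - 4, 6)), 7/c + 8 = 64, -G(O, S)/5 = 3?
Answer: -21364 - 109*I*√238/4 ≈ -21364.0 - 420.39*I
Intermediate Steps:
G(O, S) = -15 (G(O, S) = -5*3 = -15)
c = ⅛ (c = 7/(-8 + 64) = 7/56 = 7*(1/56) = ⅛ ≈ 0.12500)
T(t) = -4 + 2*t² (T(t) = (t² + t²) - 4 = 2*t² - 4 = -4 + 2*t²)
K = I*√238/4 (K = √(⅛ - 15) = √(-119/8) = I*√238/4 ≈ 3.8568*I)
-109*(K + T(10)) = -109*(I*√238/4 + (-4 + 2*10²)) = -109*(I*√238/4 + (-4 + 2*100)) = -109*(I*√238/4 + (-4 + 200)) = -109*(I*√238/4 + 196) = -109*(196 + I*√238/4) = -21364 - 109*I*√238/4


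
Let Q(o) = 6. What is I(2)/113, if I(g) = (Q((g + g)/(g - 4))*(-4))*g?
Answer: -48/113 ≈ -0.42478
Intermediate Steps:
I(g) = -24*g (I(g) = (6*(-4))*g = -24*g)
I(2)/113 = -24*2/113 = -48*1/113 = -48/113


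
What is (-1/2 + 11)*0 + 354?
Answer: 354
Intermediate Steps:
(-1/2 + 11)*0 + 354 = (-1*½ + 11)*0 + 354 = (-½ + 11)*0 + 354 = (21/2)*0 + 354 = 0 + 354 = 354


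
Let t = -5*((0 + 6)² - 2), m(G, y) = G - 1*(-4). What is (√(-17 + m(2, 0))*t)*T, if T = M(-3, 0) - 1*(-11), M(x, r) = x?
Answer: -1360*I*√11 ≈ -4510.6*I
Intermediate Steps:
m(G, y) = 4 + G (m(G, y) = G + 4 = 4 + G)
t = -170 (t = -5*(6² - 2) = -5*(36 - 2) = -5*34 = -170)
T = 8 (T = -3 - 1*(-11) = -3 + 11 = 8)
(√(-17 + m(2, 0))*t)*T = (√(-17 + (4 + 2))*(-170))*8 = (√(-17 + 6)*(-170))*8 = (√(-11)*(-170))*8 = ((I*√11)*(-170))*8 = -170*I*√11*8 = -1360*I*√11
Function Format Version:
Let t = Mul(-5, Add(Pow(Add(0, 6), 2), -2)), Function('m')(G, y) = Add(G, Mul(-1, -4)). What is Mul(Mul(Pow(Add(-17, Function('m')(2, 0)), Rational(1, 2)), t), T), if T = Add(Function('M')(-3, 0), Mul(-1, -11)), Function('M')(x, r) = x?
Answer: Mul(-1360, I, Pow(11, Rational(1, 2))) ≈ Mul(-4510.6, I)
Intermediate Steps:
Function('m')(G, y) = Add(4, G) (Function('m')(G, y) = Add(G, 4) = Add(4, G))
t = -170 (t = Mul(-5, Add(Pow(6, 2), -2)) = Mul(-5, Add(36, -2)) = Mul(-5, 34) = -170)
T = 8 (T = Add(-3, Mul(-1, -11)) = Add(-3, 11) = 8)
Mul(Mul(Pow(Add(-17, Function('m')(2, 0)), Rational(1, 2)), t), T) = Mul(Mul(Pow(Add(-17, Add(4, 2)), Rational(1, 2)), -170), 8) = Mul(Mul(Pow(Add(-17, 6), Rational(1, 2)), -170), 8) = Mul(Mul(Pow(-11, Rational(1, 2)), -170), 8) = Mul(Mul(Mul(I, Pow(11, Rational(1, 2))), -170), 8) = Mul(Mul(-170, I, Pow(11, Rational(1, 2))), 8) = Mul(-1360, I, Pow(11, Rational(1, 2)))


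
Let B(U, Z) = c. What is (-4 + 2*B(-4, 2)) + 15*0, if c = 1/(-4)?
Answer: -9/2 ≈ -4.5000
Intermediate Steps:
c = -¼ (c = 1*(-¼) = -¼ ≈ -0.25000)
B(U, Z) = -¼
(-4 + 2*B(-4, 2)) + 15*0 = (-4 + 2*(-¼)) + 15*0 = (-4 - ½) + 0 = -9/2 + 0 = -9/2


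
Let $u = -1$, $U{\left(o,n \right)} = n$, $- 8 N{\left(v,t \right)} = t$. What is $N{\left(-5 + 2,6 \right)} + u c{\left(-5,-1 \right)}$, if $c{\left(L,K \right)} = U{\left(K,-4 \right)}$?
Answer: $\frac{13}{4} \approx 3.25$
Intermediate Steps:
$N{\left(v,t \right)} = - \frac{t}{8}$
$c{\left(L,K \right)} = -4$
$N{\left(-5 + 2,6 \right)} + u c{\left(-5,-1 \right)} = \left(- \frac{1}{8}\right) 6 - -4 = - \frac{3}{4} + 4 = \frac{13}{4}$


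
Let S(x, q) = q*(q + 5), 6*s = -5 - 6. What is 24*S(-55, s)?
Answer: -418/3 ≈ -139.33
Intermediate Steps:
s = -11/6 (s = (-5 - 6)/6 = (⅙)*(-11) = -11/6 ≈ -1.8333)
S(x, q) = q*(5 + q)
24*S(-55, s) = 24*(-11*(5 - 11/6)/6) = 24*(-11/6*19/6) = 24*(-209/36) = -418/3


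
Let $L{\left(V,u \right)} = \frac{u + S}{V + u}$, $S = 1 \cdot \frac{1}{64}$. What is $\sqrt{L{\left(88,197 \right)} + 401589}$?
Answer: $\frac{3 \sqrt{25773133965}}{760} \approx 633.71$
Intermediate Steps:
$S = \frac{1}{64}$ ($S = 1 \cdot \frac{1}{64} = \frac{1}{64} \approx 0.015625$)
$L{\left(V,u \right)} = \frac{\frac{1}{64} + u}{V + u}$ ($L{\left(V,u \right)} = \frac{u + \frac{1}{64}}{V + u} = \frac{\frac{1}{64} + u}{V + u}$)
$\sqrt{L{\left(88,197 \right)} + 401589} = \sqrt{\frac{\frac{1}{64} + 197}{88 + 197} + 401589} = \sqrt{\frac{1}{285} \cdot \frac{12609}{64} + 401589} = \sqrt{\frac{4203}{6080} + 401589} = \sqrt{\frac{2441665323}{6080}} = \frac{3 \sqrt{25773133965}}{760}$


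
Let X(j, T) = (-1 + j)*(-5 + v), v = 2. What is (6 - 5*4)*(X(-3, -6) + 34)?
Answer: -644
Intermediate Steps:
X(j, T) = 3 - 3*j (X(j, T) = (-1 + j)*(-5 + 2) = (-1 + j)*(-3) = 3 - 3*j)
(6 - 5*4)*(X(-3, -6) + 34) = (6 - 5*4)*((3 - 3*(-3)) + 34) = (6 - 20)*((3 + 9) + 34) = -14*(12 + 34) = -14*46 = -644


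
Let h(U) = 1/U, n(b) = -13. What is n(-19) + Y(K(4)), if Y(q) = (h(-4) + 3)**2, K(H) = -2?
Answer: -87/16 ≈ -5.4375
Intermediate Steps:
h(U) = 1/U
Y(q) = 121/16 (Y(q) = (1/(-4) + 3)**2 = (-1/4 + 3)**2 = (11/4)**2 = 121/16)
n(-19) + Y(K(4)) = -13 + 121/16 = -87/16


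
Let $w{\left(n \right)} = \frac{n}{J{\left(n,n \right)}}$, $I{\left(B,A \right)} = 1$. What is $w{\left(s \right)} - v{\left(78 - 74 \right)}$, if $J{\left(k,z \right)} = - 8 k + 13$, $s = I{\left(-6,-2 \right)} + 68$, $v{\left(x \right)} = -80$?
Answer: $\frac{43051}{539} \approx 79.872$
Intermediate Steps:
$s = 69$ ($s = 1 + 68 = 69$)
$J{\left(k,z \right)} = 13 - 8 k$
$w{\left(n \right)} = \frac{n}{13 - 8 n}$
$w{\left(s \right)} - v{\left(78 - 74 \right)} = \left(-1\right) 69 \frac{1}{-13 + 8 \cdot 69} - -80 = \left(-1\right) 69 \frac{1}{-13 + 552} + 80 = \left(-1\right) 69 \cdot \frac{1}{539} + 80 = - \frac{69}{539} + 80 = \frac{43051}{539}$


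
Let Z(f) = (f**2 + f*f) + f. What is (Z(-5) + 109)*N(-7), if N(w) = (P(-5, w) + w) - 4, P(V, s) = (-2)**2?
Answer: -1078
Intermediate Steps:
P(V, s) = 4
Z(f) = f + 2*f**2 (Z(f) = (f**2 + f**2) + f = 2*f**2 + f = f + 2*f**2)
N(w) = w (N(w) = (4 + w) - 4 = w)
(Z(-5) + 109)*N(-7) = (-5*(1 + 2*(-5)) + 109)*(-7) = (-5*(1 - 10) + 109)*(-7) = (-5*(-9) + 109)*(-7) = (45 + 109)*(-7) = 154*(-7) = -1078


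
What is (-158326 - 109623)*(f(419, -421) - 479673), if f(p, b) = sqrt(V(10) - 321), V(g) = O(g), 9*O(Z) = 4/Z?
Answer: 128527900677 - 267949*I*sqrt(72215)/15 ≈ 1.2853e+11 - 4.8004e+6*I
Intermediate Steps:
O(Z) = 4/(9*Z) (O(Z) = (4/Z)/9 = 4/(9*Z))
V(g) = 4/(9*g)
f(p, b) = I*sqrt(72215)/15 (f(p, b) = sqrt((4/9)/10 - 321) = sqrt((4/9)*(1/10) - 321) = sqrt(2/45 - 321) = sqrt(-14443/45) = I*sqrt(72215)/15)
(-158326 - 109623)*(f(419, -421) - 479673) = (-158326 - 109623)*(I*sqrt(72215)/15 - 479673) = -267949*(-479673 + I*sqrt(72215)/15) = 128527900677 - 267949*I*sqrt(72215)/15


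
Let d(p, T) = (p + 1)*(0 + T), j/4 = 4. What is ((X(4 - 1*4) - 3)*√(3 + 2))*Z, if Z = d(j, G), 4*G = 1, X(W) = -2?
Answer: -85*√5/4 ≈ -47.516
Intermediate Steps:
j = 16 (j = 4*4 = 16)
G = ¼ (G = (¼)*1 = ¼ ≈ 0.25000)
d(p, T) = T*(1 + p) (d(p, T) = (1 + p)*T = T*(1 + p))
Z = 17/4 (Z = (1 + 16)/4 = (¼)*17 = 17/4 ≈ 4.2500)
((X(4 - 1*4) - 3)*√(3 + 2))*Z = ((-2 - 3)*√(3 + 2))*(17/4) = -5*√5*(17/4) = -85*√5/4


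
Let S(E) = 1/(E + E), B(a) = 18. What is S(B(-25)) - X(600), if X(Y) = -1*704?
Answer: 25345/36 ≈ 704.03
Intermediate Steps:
S(E) = 1/(2*E)
X(Y) = -704
S(B(-25)) - X(600) = (1/2)/18 - 1*(-704) = (1/2)*(1/18) + 704 = 1/36 + 704 = 25345/36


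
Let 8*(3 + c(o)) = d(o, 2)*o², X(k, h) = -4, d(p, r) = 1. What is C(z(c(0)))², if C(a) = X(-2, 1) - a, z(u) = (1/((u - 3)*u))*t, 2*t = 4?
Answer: 1369/81 ≈ 16.901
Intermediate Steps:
t = 2 (t = (½)*4 = 2)
c(o) = -3 + o²/8 (c(o) = -3 + (1*o²)/8 = -3 + o²/8)
z(u) = 2/(u*(-3 + u)) (z(u) = (1/((u - 3)*u))*2 = (1/((-3 + u)*u))*2 = (1/(u*(-3 + u)))*2 = 2/(u*(-3 + u)))
C(a) = -4 - a
C(z(c(0)))² = (-4 - 2/((-3 + (⅛)*0²)*(-3 + (-3 + (⅛)*0²))))² = (-4 - 2/((-3 + (⅛)*0)*(-3 + (-3 + (⅛)*0))))² = (-4 - 2/((-3 + 0)*(-3 + (-3 + 0))))² = (-4 - 2/((-3)*(-3 - 3)))² = (-4 - 2*(-1)/(3*(-6)))² = (-4 - 2*(-1)*(-1)/(3*6))² = (-4 - 1*⅑)² = (-4 - ⅑)² = (-37/9)² = 1369/81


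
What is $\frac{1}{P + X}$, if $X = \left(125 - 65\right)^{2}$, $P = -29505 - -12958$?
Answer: $- \frac{1}{12947} \approx -7.7238 \cdot 10^{-5}$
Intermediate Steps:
$P = -16547$ ($P = -29505 + 12958 = -16547$)
$X = 3600$ ($X = 60^{2} = 3600$)
$\frac{1}{P + X} = \frac{1}{-16547 + 3600} = \frac{1}{-12947} = - \frac{1}{12947}$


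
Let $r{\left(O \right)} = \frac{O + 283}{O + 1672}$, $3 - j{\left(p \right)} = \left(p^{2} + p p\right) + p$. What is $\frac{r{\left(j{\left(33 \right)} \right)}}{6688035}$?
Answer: $\frac{385}{716957352} \approx 5.3699 \cdot 10^{-7}$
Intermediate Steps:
$j{\left(p \right)} = 3 - p - 2 p^{2}$ ($j{\left(p \right)} = 3 - \left(\left(p^{2} + p p\right) + p\right) = 3 - \left(\left(p^{2} + p^{2}\right) + p\right) = 3 - \left(2 p^{2} + p\right) = 3 - \left(p + 2 p^{2}\right) = 3 - p - 2 p^{2}$)
$r{\left(O \right)} = \frac{283 + O}{1672 + O}$
$\frac{r{\left(j{\left(33 \right)} \right)}}{6688035} = \frac{\frac{1}{1672 - \left(30 + 2178\right)} \left(283 - \left(30 + 2178\right)\right)}{6688035} = \frac{283 - 2208}{1672 - 2208} \cdot \frac{1}{6688035} = \frac{1}{-536} \left(-1925\right) \frac{1}{6688035} = \left(- \frac{1}{536}\right) \left(-1925\right) \frac{1}{6688035} = \frac{1925}{536} \cdot \frac{1}{6688035} = \frac{385}{716957352}$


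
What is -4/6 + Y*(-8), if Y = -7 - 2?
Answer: 214/3 ≈ 71.333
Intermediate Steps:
Y = -9
-4/6 + Y*(-8) = -4/6 - 9*(-8) = -4*1/6 + 72 = -2/3 + 72 = 214/3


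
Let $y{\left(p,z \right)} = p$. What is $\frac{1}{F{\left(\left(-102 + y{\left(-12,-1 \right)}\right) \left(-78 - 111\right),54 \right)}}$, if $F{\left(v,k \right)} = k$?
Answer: $\frac{1}{54} \approx 0.018519$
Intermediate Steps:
$\frac{1}{F{\left(\left(-102 + y{\left(-12,-1 \right)}\right) \left(-78 - 111\right),54 \right)}} = \frac{1}{54}$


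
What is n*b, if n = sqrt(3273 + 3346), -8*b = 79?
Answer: -79*sqrt(6619)/8 ≈ -803.40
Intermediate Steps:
b = -79/8 (b = -1/8*79 = -79/8 ≈ -9.8750)
n = sqrt(6619) ≈ 81.357
n*b = sqrt(6619)*(-79/8) = -79*sqrt(6619)/8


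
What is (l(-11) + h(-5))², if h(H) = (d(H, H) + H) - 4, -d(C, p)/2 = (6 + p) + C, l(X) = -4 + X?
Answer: 256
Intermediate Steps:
d(C, p) = -12 - 2*C - 2*p (d(C, p) = -2*((6 + p) + C) = -2*(6 + C + p) = -12 - 2*C - 2*p)
h(H) = -16 - 3*H (h(H) = ((-12 - 2*H - 2*H) + H) - 4 = ((-12 - 4*H) + H) - 4 = (-12 - 3*H) - 4 = -16 - 3*H)
(l(-11) + h(-5))² = ((-4 - 11) + (-16 - 3*(-5)))² = (-15 + (-16 + 15))² = (-15 - 1)² = (-16)² = 256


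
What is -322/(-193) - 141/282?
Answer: 451/386 ≈ 1.1684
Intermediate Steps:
-322/(-193) - 141/282 = -322*(-1/193) - 141*1/282 = 322/193 - 1/2 = 451/386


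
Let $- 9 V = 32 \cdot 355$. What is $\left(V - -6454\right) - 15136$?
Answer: $- \frac{89498}{9} \approx -9944.2$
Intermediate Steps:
$V = - \frac{11360}{9}$ ($V = - \frac{32 \cdot 355}{9} = \left(- \frac{1}{9}\right) 11360 = - \frac{11360}{9} \approx -1262.2$)
$\left(V - -6454\right) - 15136 = \left(- \frac{11360}{9} - -6454\right) - 15136 = \left(- \frac{11360}{9} + 6454\right) - 15136 = \frac{46726}{9} - 15136 = - \frac{89498}{9}$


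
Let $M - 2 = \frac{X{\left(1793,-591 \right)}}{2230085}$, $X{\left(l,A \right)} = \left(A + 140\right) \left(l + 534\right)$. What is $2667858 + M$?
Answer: $\frac{41605269361}{15595} \approx 2.6679 \cdot 10^{6}$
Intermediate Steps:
$X{\left(l,A \right)} = \left(140 + A\right) \left(534 + l\right)$
$M = \frac{23851}{15595}$ ($M = 2 + \frac{74760 + 140 \cdot 1793 + 534 \left(-591\right) - 1059663}{2230085} = 2 + \left(74760 + 251020 - 315594 - 1059663\right) \frac{1}{2230085} = 2 - \frac{7339}{15595} = \frac{23851}{15595} \approx 1.5294$)
$2667858 + M = 2667858 + \frac{23851}{15595} = \frac{41605269361}{15595}$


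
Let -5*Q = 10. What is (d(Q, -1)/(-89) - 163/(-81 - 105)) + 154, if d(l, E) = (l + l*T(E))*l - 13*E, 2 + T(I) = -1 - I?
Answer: 2562149/16554 ≈ 154.78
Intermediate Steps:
T(I) = -3 - I (T(I) = -2 + (-1 - I) = -3 - I)
Q = -2 (Q = -⅕*10 = -2)
d(l, E) = -13*E + l*(l + l*(-3 - E)) (d(l, E) = (l + l*(-3 - E))*l - 13*E = l*(l + l*(-3 - E)) - 13*E = -13*E + l*(l + l*(-3 - E)))
(d(Q, -1)/(-89) - 163/(-81 - 105)) + 154 = (((-2)² - 13*(-1) - 1*(-2)²*(3 - 1))/(-89) - 163/(-81 - 105)) + 154 = ((4 + 13 - 1*4*2)*(-1/89) - 163/(-186)) + 154 = ((4 + 13 - 8)*(-1/89) - 163*(-1/186)) + 154 = (9*(-1/89) + 163/186) + 154 = (-9/89 + 163/186) + 154 = 12833/16554 + 154 = 2562149/16554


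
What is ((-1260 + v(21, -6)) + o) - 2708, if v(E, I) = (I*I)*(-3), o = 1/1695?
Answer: -6908819/1695 ≈ -4076.0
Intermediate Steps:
o = 1/1695 ≈ 0.00058997
v(E, I) = -3*I**2 (v(E, I) = I**2*(-3) = -3*I**2)
((-1260 + v(21, -6)) + o) - 2708 = ((-1260 - 3*(-6)**2) + 1/1695) - 2708 = ((-1260 - 3*36) + 1/1695) - 2708 = ((-1260 - 108) + 1/1695) - 2708 = (-1368 + 1/1695) - 2708 = -2318759/1695 - 2708 = -6908819/1695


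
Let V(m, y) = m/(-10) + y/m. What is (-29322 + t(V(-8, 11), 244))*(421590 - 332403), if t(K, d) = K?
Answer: -104607699861/40 ≈ -2.6152e+9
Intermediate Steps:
V(m, y) = -m/10 + y/m (V(m, y) = m*(-1/10) + y/m = -m/10 + y/m)
(-29322 + t(V(-8, 11), 244))*(421590 - 332403) = (-29322 + (-1/10*(-8) + 11/(-8)))*(421590 - 332403) = (-29322 + (4/5 + 11*(-1/8)))*89187 = (-29322 + (4/5 - 11/8))*89187 = (-29322 - 23/40)*89187 = -1172903/40*89187 = -104607699861/40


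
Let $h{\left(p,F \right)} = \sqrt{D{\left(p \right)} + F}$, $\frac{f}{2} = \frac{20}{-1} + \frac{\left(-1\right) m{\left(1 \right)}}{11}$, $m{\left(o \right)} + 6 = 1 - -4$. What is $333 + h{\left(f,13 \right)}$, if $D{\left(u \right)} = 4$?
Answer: $333 + \sqrt{17} \approx 337.12$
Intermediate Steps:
$m{\left(o \right)} = -1$ ($m{\left(o \right)} = -6 + \left(1 - -4\right) = -6 + \left(1 + 4\right) = -6 + 5 = -1$)
$f = - \frac{438}{11}$ ($f = 2 \left(\frac{20}{-1} + \frac{\left(-1\right) \left(-1\right)}{11}\right) = 2 \left(20 \left(-1\right) + 1 \cdot \frac{1}{11}\right) = 2 \left(-20 + \frac{1}{11}\right) = 2 \left(- \frac{219}{11}\right) = - \frac{438}{11} \approx -39.818$)
$h{\left(p,F \right)} = \sqrt{4 + F}$
$333 + h{\left(f,13 \right)} = 333 + \sqrt{4 + 13} = 333 + \sqrt{17}$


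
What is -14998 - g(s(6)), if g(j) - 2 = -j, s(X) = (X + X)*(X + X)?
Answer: -14856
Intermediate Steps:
s(X) = 4*X² (s(X) = (2*X)*(2*X) = 4*X²)
g(j) = 2 - j
-14998 - g(s(6)) = -14998 - (2 - 4*6²) = -14998 - (2 - 4*36) = -14998 - (2 - 1*144) = -14998 - (2 - 144) = -14998 - 1*(-142) = -14998 + 142 = -14856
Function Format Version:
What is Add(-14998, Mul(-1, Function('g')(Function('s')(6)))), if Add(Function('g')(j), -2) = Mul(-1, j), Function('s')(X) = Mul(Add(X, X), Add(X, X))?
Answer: -14856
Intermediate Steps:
Function('s')(X) = Mul(4, Pow(X, 2)) (Function('s')(X) = Mul(Mul(2, X), Mul(2, X)) = Mul(4, Pow(X, 2)))
Function('g')(j) = Add(2, Mul(-1, j))
Add(-14998, Mul(-1, Function('g')(Function('s')(6)))) = Add(-14998, Mul(-1, Add(2, Mul(-1, Mul(4, Pow(6, 2)))))) = Add(-14998, Mul(-1, Add(2, Mul(-1, Mul(4, 36))))) = Add(-14998, Mul(-1, Add(2, Mul(-1, 144)))) = Add(-14998, Mul(-1, Add(2, -144))) = Add(-14998, Mul(-1, -142)) = Add(-14998, 142) = -14856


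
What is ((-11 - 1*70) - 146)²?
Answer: 51529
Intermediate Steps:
((-11 - 1*70) - 146)² = ((-11 - 70) - 146)² = (-81 - 146)² = (-227)² = 51529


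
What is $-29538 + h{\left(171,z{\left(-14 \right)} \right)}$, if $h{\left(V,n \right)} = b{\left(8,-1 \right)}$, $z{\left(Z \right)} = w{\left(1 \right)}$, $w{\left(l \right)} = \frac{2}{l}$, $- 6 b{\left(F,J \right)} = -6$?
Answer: $-29537$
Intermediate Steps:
$b{\left(F,J \right)} = 1$ ($b{\left(F,J \right)} = \left(- \frac{1}{6}\right) \left(-6\right) = 1$)
$z{\left(Z \right)} = 2$ ($z{\left(Z \right)} = \frac{2}{1} = 2 \cdot 1 = 2$)
$h{\left(V,n \right)} = 1$
$-29538 + h{\left(171,z{\left(-14 \right)} \right)} = -29538 + 1 = -29537$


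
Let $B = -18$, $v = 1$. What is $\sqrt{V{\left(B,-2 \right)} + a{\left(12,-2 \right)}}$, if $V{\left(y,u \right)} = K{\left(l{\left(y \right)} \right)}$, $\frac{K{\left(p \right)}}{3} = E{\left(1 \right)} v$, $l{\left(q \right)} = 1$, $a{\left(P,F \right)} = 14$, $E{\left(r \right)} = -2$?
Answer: $2 \sqrt{2} \approx 2.8284$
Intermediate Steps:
$K{\left(p \right)} = -6$ ($K{\left(p \right)} = 3 \left(\left(-2\right) 1\right) = 3 \left(-2\right) = -6$)
$V{\left(y,u \right)} = -6$
$\sqrt{V{\left(B,-2 \right)} + a{\left(12,-2 \right)}} = \sqrt{-6 + 14} = \sqrt{8} = 2 \sqrt{2}$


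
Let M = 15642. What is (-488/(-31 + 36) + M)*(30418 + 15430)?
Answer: 3563398256/5 ≈ 7.1268e+8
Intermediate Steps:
(-488/(-31 + 36) + M)*(30418 + 15430) = (-488/(-31 + 36) + 15642)*(30418 + 15430) = (-488/5 + 15642)*45848 = (77722/5)*45848 = 3563398256/5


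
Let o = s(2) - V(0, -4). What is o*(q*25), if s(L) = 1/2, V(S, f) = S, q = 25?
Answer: 625/2 ≈ 312.50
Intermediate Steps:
s(L) = 1/2 (s(L) = 1*(1/2) = 1/2)
o = 1/2 (o = 1/2 - 1*0 = 1/2 + 0 = 1/2 ≈ 0.50000)
o*(q*25) = (25*25)/2 = (1/2)*625 = 625/2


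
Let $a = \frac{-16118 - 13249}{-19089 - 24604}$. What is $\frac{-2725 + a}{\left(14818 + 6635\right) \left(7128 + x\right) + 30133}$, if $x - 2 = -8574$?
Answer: $\frac{9156466}{104016224639} \approx 8.8029 \cdot 10^{-5}$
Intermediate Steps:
$x = -8572$ ($x = 2 - 8574 = -8572$)
$a = \frac{2259}{3361}$ ($a = - \frac{29367}{-43693} = \left(-29367\right) \left(- \frac{1}{43693}\right) = \frac{2259}{3361} \approx 0.67212$)
$\frac{-2725 + a}{\left(14818 + 6635\right) \left(7128 + x\right) + 30133} = \frac{-2725 + \frac{2259}{3361}}{\left(14818 + 6635\right) \left(7128 - 8572\right) + 30133} = - \frac{9156466}{3361 \left(21453 \left(-1444\right) + 30133\right)} = - \frac{9156466}{3361 \left(-30978132 + 30133\right)} = - \frac{9156466}{3361 \left(-30947999\right)} = \left(- \frac{9156466}{3361}\right) \left(- \frac{1}{30947999}\right) = \frac{9156466}{104016224639}$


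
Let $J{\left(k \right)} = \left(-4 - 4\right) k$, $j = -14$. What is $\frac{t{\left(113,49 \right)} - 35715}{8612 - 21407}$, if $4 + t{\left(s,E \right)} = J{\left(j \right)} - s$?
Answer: $\frac{7144}{2559} \approx 2.7917$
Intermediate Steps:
$J{\left(k \right)} = - 8 k$
$t{\left(s,E \right)} = 108 - s$ ($t{\left(s,E \right)} = -4 - \left(-112 + s\right) = 108 - s$)
$\frac{t{\left(113,49 \right)} - 35715}{8612 - 21407} = \frac{\left(108 - 113\right) - 35715}{8612 - 21407} = \frac{\left(108 - 113\right) - 35715}{-12795} = \left(-5 - 35715\right) \left(- \frac{1}{12795}\right) = \left(-35720\right) \left(- \frac{1}{12795}\right) = \frac{7144}{2559}$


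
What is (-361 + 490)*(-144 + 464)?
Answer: 41280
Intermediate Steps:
(-361 + 490)*(-144 + 464) = 129*320 = 41280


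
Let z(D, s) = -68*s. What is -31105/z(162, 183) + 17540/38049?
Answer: 155753545/52609084 ≈ 2.9606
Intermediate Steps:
-31105/z(162, 183) + 17540/38049 = -31105/((-68*183)) + 17540/38049 = -31105/(-12444) + 17540*(1/38049) = -31105*(-1/12444) + 17540/38049 = 31105/12444 + 17540/38049 = 155753545/52609084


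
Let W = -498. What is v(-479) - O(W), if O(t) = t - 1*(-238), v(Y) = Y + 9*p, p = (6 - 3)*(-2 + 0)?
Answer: -273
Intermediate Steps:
p = -6 (p = 3*(-2) = -6)
v(Y) = -54 + Y (v(Y) = Y + 9*(-6) = Y - 54 = -54 + Y)
O(t) = 238 + t (O(t) = t + 238 = 238 + t)
v(-479) - O(W) = (-54 - 479) - (238 - 498) = -533 - 1*(-260) = -533 + 260 = -273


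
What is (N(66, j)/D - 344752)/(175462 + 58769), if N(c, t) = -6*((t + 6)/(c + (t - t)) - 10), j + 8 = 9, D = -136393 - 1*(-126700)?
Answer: -36758493149/24974411913 ≈ -1.4718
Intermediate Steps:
D = -9693 (D = -136393 + 126700 = -9693)
j = 1 (j = -8 + 9 = 1)
N(c, t) = 60 - 6*(6 + t)/c (N(c, t) = -6*((6 + t)/(c + 0) - 10) = -6*((6 + t)/c - 10) = -6*(-10 + (6 + t)/c) = 60 - 6*(6 + t)/c)
(N(66, j)/D - 344752)/(175462 + 58769) = ((6*(-6 - 1*1 + 10*66)/66)/(-9693) - 344752)/(175462 + 58769) = ((6*(1/66)*(-6 - 1 + 660))*(-1/9693) - 344752)/234231 = ((6*(1/66)*653)*(-1/9693) - 344752)*(1/234231) = ((653/11)*(-1/9693) - 344752)*(1/234231) = (-653/106623 - 344752)*(1/234231) = -36758493149/106623*1/234231 = -36758493149/24974411913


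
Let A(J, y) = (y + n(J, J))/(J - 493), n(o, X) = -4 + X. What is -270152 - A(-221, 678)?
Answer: -64296025/238 ≈ -2.7015e+5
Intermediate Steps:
A(J, y) = (-4 + J + y)/(-493 + J) (A(J, y) = (y + (-4 + J))/(J - 493) = (-4 + J + y)/(-493 + J))
-270152 - A(-221, 678) = -270152 - (-4 - 221 + 678)/(-493 - 221) = -270152 - 453/(-714) = -270152 - (-1)*453/714 = -270152 - 1*(-151/238) = -270152 + 151/238 = -64296025/238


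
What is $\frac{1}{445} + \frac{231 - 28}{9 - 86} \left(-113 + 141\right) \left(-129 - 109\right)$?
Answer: $\frac{85998931}{4895} \approx 17569.0$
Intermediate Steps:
$\frac{1}{445} + \frac{231 - 28}{9 - 86} \left(-113 + 141\right) \left(-129 - 109\right) = \frac{1}{445} + \frac{203}{-77} \cdot 28 \left(-238\right) = \frac{1}{445} + 203 \left(- \frac{1}{77}\right) \left(-6664\right) = \frac{1}{445} - - \frac{193256}{11} = \frac{1}{445} + \frac{193256}{11} = \frac{85998931}{4895}$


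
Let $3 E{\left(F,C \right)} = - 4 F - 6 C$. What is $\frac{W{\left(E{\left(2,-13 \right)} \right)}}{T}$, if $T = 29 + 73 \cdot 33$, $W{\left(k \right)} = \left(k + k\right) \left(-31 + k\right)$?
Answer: $- \frac{70}{477} \approx -0.14675$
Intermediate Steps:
$E{\left(F,C \right)} = - 2 C - \frac{4 F}{3}$ ($E{\left(F,C \right)} = \frac{- 4 F - 6 C}{3} = \frac{- 6 C - 4 F}{3} = - 2 C - \frac{4 F}{3}$)
$W{\left(k \right)} = 2 k \left(-31 + k\right)$
$T = 2438$ ($T = 29 + 2409 = 2438$)
$\frac{W{\left(E{\left(2,-13 \right)} \right)}}{T} = \frac{2 \left(\left(-2\right) \left(-13\right) - \frac{8}{3}\right) \left(-31 - - \frac{70}{3}\right)}{2438} = 2 \left(26 - \frac{8}{3}\right) \left(-31 + \left(26 - \frac{8}{3}\right)\right) \frac{1}{2438} = 2 \cdot \frac{70}{3} \left(-31 + \frac{70}{3}\right) \frac{1}{2438} = 2 \cdot \frac{70}{3} \left(- \frac{23}{3}\right) \frac{1}{2438} = \left(- \frac{3220}{9}\right) \frac{1}{2438} = - \frac{70}{477}$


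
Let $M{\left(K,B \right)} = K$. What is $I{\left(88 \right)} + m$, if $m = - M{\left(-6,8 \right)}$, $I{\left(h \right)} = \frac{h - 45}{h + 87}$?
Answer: $\frac{1093}{175} \approx 6.2457$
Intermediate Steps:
$I{\left(h \right)} = \frac{-45 + h}{87 + h}$
$m = 6$ ($m = \left(-1\right) \left(-6\right) = 6$)
$I{\left(88 \right)} + m = \frac{-45 + 88}{87 + 88} + 6 = \frac{1}{175} \cdot 43 + 6 = \frac{43}{175} + 6 = \frac{1093}{175}$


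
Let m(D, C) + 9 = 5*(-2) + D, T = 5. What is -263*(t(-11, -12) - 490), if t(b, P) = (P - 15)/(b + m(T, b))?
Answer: 3214649/25 ≈ 1.2859e+5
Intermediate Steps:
m(D, C) = -19 + D (m(D, C) = -9 + (5*(-2) + D) = -9 + (-10 + D) = -19 + D)
t(b, P) = (-15 + P)/(-14 + b) (t(b, P) = (P - 15)/(b + (-19 + 5)) = (-15 + P)/(b - 14) = (-15 + P)/(-14 + b))
-263*(t(-11, -12) - 490) = -263*((-15 - 12)/(-14 - 11) - 490) = -263*(-27/(-25) - 490) = -263*(-1/25*(-27) - 490) = -263*(27/25 - 490) = -263*(-12223/25) = 3214649/25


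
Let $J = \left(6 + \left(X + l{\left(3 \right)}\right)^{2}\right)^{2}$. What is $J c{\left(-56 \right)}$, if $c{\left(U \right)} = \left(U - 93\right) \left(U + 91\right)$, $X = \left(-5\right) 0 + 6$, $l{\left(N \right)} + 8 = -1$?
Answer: $-1173375$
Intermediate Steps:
$l{\left(N \right)} = -9$ ($l{\left(N \right)} = -8 - 1 = -9$)
$X = 6$ ($X = 0 + 6 = 6$)
$c{\left(U \right)} = \left(-93 + U\right) \left(91 + U\right)$
$J = 225$ ($J = \left(6 + \left(6 - 9\right)^{2}\right)^{2} = \left(6 + \left(-3\right)^{2}\right)^{2} = \left(6 + 9\right)^{2} = 15^{2} = 225$)
$J c{\left(-56 \right)} = 225 \left(-8463 + \left(-56\right)^{2} - -112\right) = 225 \left(-8463 + 3136 + 112\right) = 225 \left(-5215\right) = -1173375$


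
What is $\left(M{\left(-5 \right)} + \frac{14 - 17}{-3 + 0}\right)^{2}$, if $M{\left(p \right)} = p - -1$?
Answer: $9$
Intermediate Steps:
$M{\left(p \right)} = 1 + p$ ($M{\left(p \right)} = p + 1 = 1 + p$)
$\left(M{\left(-5 \right)} + \frac{14 - 17}{-3 + 0}\right)^{2} = \left(\left(1 - 5\right) + \frac{14 - 17}{-3 + 0}\right)^{2} = \left(-4 - \frac{3}{-3}\right)^{2} = \left(-4 - -1\right)^{2} = \left(-4 + 1\right)^{2} = \left(-3\right)^{2} = 9$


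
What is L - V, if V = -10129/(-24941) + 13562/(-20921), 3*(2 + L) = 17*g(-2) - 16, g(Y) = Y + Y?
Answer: -2218196971/74541523 ≈ -29.758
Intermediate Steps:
g(Y) = 2*Y
L = -30 (L = -2 + (17*(2*(-2)) - 16)/3 = -2 + (17*(-4) - 16)/3 = -2 + (-68 - 16)/3 = -2 + (⅓)*(-84) = -2 - 28 = -30)
V = -18048719/74541523 (V = -10129*(-1/24941) + 13562*(-1/20921) = 1447/3563 - 13562/20921 = -18048719/74541523 ≈ -0.24213)
L - V = -30 - 1*(-18048719/74541523) = -30 + 18048719/74541523 = -2218196971/74541523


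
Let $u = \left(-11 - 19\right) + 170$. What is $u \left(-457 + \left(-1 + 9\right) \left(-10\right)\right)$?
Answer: $-75180$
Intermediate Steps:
$u = 140$ ($u = -30 + 170 = 140$)
$u \left(-457 + \left(-1 + 9\right) \left(-10\right)\right) = 140 \left(-457 + \left(-1 + 9\right) \left(-10\right)\right) = 140 \left(-457 + 8 \left(-10\right)\right) = 140 \left(-457 - 80\right) = 140 \left(-537\right) = -75180$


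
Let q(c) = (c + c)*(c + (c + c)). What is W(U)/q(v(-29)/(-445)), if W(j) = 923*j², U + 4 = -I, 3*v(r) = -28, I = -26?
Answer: 66348078225/392 ≈ 1.6926e+8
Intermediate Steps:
v(r) = -28/3 (v(r) = (⅓)*(-28) = -28/3)
q(c) = 6*c² (q(c) = (2*c)*(c + 2*c) = (2*c)*(3*c) = 6*c²)
U = 22 (U = -4 - 1*(-26) = -4 + 26 = 22)
W(U)/q(v(-29)/(-445)) = (923*22²)/((6*(-28/3/(-445))²)) = (923*484)/((6*(-28/3*(-1/445))²)) = 446732/((6*(28/1335)²)) = 446732/((6*(784/1782225))) = 446732/(1568/594075) = 446732*(594075/1568) = 66348078225/392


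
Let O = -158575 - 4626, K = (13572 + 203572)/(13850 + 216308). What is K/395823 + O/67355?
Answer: -7433947568822357/3068081880970035 ≈ -2.4230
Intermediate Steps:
K = 108572/115079 (K = 217144/230158 = 217144*(1/230158) = 108572/115079 ≈ 0.94346)
O = -163201
K/395823 + O/67355 = (108572/115079)/395823 - 163201/67355 = (108572/115079)*(1/395823) - 163201*1/67355 = 108572/45550915017 - 163201/67355 = -7433947568822357/3068081880970035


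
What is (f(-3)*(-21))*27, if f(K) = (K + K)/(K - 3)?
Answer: -567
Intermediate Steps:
f(K) = 2*K/(-3 + K) (f(K) = (2*K)/(-3 + K) = 2*K/(-3 + K))
(f(-3)*(-21))*27 = ((2*(-3)/(-3 - 3))*(-21))*27 = ((2*(-3)/(-6))*(-21))*27 = ((2*(-3)*(-⅙))*(-21))*27 = (1*(-21))*27 = -21*27 = -567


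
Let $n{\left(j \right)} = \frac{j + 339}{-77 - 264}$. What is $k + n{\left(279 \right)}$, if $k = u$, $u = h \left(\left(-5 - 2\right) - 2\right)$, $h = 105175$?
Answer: $- \frac{322782693}{341} \approx -9.4658 \cdot 10^{5}$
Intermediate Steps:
$n{\left(j \right)} = - \frac{339}{341} - \frac{j}{341}$ ($n{\left(j \right)} = \frac{339 + j}{-341} = \left(339 + j\right) \left(- \frac{1}{341}\right) = - \frac{339}{341} - \frac{j}{341}$)
$u = -946575$ ($u = 105175 \left(\left(-5 - 2\right) - 2\right) = 105175 \left(-7 - 2\right) = 105175 \left(-9\right) = -946575$)
$k = -946575$
$k + n{\left(279 \right)} = -946575 - \frac{618}{341} = - \frac{322782693}{341}$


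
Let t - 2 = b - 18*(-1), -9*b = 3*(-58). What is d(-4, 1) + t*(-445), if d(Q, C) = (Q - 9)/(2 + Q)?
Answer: -104981/6 ≈ -17497.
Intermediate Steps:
d(Q, C) = (-9 + Q)/(2 + Q)
b = 58/3 (b = -(-58)/3 = -1/9*(-174) = 58/3 ≈ 19.333)
t = 118/3 (t = 2 + (58/3 - 18*(-1)) = 2 + (58/3 + 18) = 2 + 112/3 = 118/3 ≈ 39.333)
d(-4, 1) + t*(-445) = (-9 - 4)/(2 - 4) + (118/3)*(-445) = -13/(-2) - 52510/3 = -1/2*(-13) - 52510/3 = 13/2 - 52510/3 = -104981/6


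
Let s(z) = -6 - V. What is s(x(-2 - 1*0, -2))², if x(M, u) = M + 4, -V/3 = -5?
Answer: 441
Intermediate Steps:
V = 15 (V = -3*(-5) = 15)
x(M, u) = 4 + M
s(z) = -21 (s(z) = -6 - 1*15 = -6 - 15 = -21)
s(x(-2 - 1*0, -2))² = (-21)² = 441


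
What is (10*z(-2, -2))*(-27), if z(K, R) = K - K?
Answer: 0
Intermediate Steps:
z(K, R) = 0
(10*z(-2, -2))*(-27) = (10*0)*(-27) = 0*(-27) = 0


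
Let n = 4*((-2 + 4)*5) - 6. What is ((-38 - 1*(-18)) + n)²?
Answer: 196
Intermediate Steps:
n = 34 (n = 4*(2*5) - 6 = 4*10 - 6 = 40 - 6 = 34)
((-38 - 1*(-18)) + n)² = ((-38 - 1*(-18)) + 34)² = ((-38 + 18) + 34)² = (-20 + 34)² = 14² = 196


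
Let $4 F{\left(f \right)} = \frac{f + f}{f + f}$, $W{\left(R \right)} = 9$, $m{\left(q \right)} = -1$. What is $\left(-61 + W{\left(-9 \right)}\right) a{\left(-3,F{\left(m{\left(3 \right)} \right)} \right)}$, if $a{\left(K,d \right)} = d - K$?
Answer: $-169$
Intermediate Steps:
$F{\left(f \right)} = \frac{1}{4}$ ($F{\left(f \right)} = \frac{\left(f + f\right) \frac{1}{f + f}}{4} = \frac{2 f \frac{1}{2 f}}{4} = \frac{1}{4} \cdot 1 = \frac{1}{4}$)
$\left(-61 + W{\left(-9 \right)}\right) a{\left(-3,F{\left(m{\left(3 \right)} \right)} \right)} = \left(-61 + 9\right) \left(\frac{1}{4} - -3\right) = - 52 \left(\frac{1}{4} + 3\right) = \left(-52\right) \frac{13}{4} = -169$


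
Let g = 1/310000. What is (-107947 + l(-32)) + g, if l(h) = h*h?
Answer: -33146129999/310000 ≈ -1.0692e+5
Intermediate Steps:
g = 1/310000 ≈ 3.2258e-6
l(h) = h²
(-107947 + l(-32)) + g = (-107947 + (-32)²) + 1/310000 = (-107947 + 1024) + 1/310000 = -106923 + 1/310000 = -33146129999/310000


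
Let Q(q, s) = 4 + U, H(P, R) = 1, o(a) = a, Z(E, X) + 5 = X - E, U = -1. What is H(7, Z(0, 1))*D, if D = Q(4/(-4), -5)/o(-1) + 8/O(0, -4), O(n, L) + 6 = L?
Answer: -19/5 ≈ -3.8000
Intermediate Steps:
Z(E, X) = -5 + X - E (Z(E, X) = -5 + (X - E) = -5 + X - E)
O(n, L) = -6 + L
Q(q, s) = 3 (Q(q, s) = 4 - 1 = 3)
D = -19/5 (D = 3/(-1) + 8/(-6 - 4) = 3*(-1) + 8/(-10) = -3 + 8*(-⅒) = -3 - ⅘ = -19/5 ≈ -3.8000)
H(7, Z(0, 1))*D = 1*(-19/5) = -19/5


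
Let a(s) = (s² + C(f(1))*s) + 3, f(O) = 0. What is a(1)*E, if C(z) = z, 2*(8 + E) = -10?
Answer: -52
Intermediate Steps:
E = -13 (E = -8 + (½)*(-10) = -8 - 5 = -13)
a(s) = 3 + s² (a(s) = (s² + 0*s) + 3 = (s² + 0) + 3 = s² + 3 = 3 + s²)
a(1)*E = (3 + 1²)*(-13) = (3 + 1)*(-13) = 4*(-13) = -52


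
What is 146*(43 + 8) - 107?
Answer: 7339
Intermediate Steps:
146*(43 + 8) - 107 = 146*51 - 107 = 7446 - 107 = 7339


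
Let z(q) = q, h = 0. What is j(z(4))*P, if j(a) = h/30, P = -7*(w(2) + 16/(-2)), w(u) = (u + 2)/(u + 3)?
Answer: 0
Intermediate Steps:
w(u) = (2 + u)/(3 + u)
P = 252/5 (P = -7*((2 + 2)/(3 + 2) + 16/(-2)) = -7*(4/5 + 16*(-½)) = -7*((⅕)*4 - 8) = -7*(⅘ - 8) = -7*(-36/5) = 252/5 ≈ 50.400)
j(a) = 0 (j(a) = 0/30 = 0*(1/30) = 0)
j(z(4))*P = 0*(252/5) = 0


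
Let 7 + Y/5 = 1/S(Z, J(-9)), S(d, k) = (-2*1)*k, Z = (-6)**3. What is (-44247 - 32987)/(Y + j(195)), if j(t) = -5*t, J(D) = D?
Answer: 1390212/18175 ≈ 76.490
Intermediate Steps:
Z = -216
S(d, k) = -2*k
Y = -625/18 (Y = -35 + 5/((-2*(-9))) = -35 + 5/18 = -625/18 ≈ -34.722)
(-44247 - 32987)/(Y + j(195)) = (-44247 - 32987)/(-625/18 - 5*195) = -77234/(-625/18 - 975) = -77234/(-18175/18) = -77234*(-18/18175) = 1390212/18175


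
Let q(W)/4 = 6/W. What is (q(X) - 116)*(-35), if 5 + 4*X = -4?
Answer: 13300/3 ≈ 4433.3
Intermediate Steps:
X = -9/4 (X = -5/4 + (1/4)*(-4) = -5/4 - 1 = -9/4 ≈ -2.2500)
q(W) = 24/W (q(W) = 4*(6/W) = 24/W)
(q(X) - 116)*(-35) = (24/(-9/4) - 116)*(-35) = (24*(-4/9) - 116)*(-35) = (-32/3 - 116)*(-35) = -380/3*(-35) = 13300/3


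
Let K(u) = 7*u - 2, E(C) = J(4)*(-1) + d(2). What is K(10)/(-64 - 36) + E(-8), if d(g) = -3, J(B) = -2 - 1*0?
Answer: -42/25 ≈ -1.6800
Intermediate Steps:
J(B) = -2 (J(B) = -2 + 0 = -2)
E(C) = -1 (E(C) = -2*(-1) - 3 = 2 - 3 = -1)
K(u) = -2 + 7*u
K(10)/(-64 - 36) + E(-8) = (-2 + 7*10)/(-64 - 36) - 1 = (-2 + 70)/(-100) - 1 = -1/100*68 - 1 = -17/25 - 1 = -42/25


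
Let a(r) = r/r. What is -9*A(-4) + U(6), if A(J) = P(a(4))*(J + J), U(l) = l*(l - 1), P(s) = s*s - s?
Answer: 30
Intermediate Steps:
a(r) = 1
P(s) = s² - s
U(l) = l*(-1 + l)
A(J) = 0 (A(J) = (1*(-1 + 1))*(J + J) = (1*0)*(2*J) = 0*(2*J) = 0)
-9*A(-4) + U(6) = -9*0 + 6*(-1 + 6) = 0 + 6*5 = 0 + 30 = 30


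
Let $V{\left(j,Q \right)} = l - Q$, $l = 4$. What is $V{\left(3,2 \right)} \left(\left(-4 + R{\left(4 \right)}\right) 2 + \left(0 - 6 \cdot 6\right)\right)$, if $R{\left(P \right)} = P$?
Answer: $-72$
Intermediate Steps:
$V{\left(j,Q \right)} = 4 - Q$
$V{\left(3,2 \right)} \left(\left(-4 + R{\left(4 \right)}\right) 2 + \left(0 - 6 \cdot 6\right)\right) = \left(4 - 2\right) \left(\left(-4 + 4\right) 2 + \left(0 - 6 \cdot 6\right)\right) = \left(4 - 2\right) \left(0 \cdot 2 + \left(0 - 36\right)\right) = 2 \left(0 + \left(0 - 36\right)\right) = 2 \left(0 - 36\right) = 2 \left(-36\right) = -72$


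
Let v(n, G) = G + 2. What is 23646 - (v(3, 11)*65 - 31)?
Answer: 22832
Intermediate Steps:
v(n, G) = 2 + G
23646 - (v(3, 11)*65 - 31) = 23646 - ((2 + 11)*65 - 31) = 23646 - (13*65 - 31) = 23646 - (845 - 31) = 23646 - 1*814 = 23646 - 814 = 22832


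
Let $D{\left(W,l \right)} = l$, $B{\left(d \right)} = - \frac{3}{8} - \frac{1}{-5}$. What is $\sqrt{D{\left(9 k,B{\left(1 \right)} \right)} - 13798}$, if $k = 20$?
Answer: $\frac{i \sqrt{5519270}}{20} \approx 117.47 i$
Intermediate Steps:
$B{\left(d \right)} = - \frac{7}{40}$ ($B{\left(d \right)} = \left(-3\right) \frac{1}{8} - - \frac{1}{5} = - \frac{3}{8} + \frac{1}{5} = - \frac{7}{40}$)
$\sqrt{D{\left(9 k,B{\left(1 \right)} \right)} - 13798} = \sqrt{- \frac{7}{40} - 13798} = \sqrt{- \frac{551927}{40}} = \frac{i \sqrt{5519270}}{20}$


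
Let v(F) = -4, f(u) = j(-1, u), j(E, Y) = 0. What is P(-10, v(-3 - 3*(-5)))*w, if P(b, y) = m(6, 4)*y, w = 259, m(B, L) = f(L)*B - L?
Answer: 4144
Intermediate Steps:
f(u) = 0
m(B, L) = -L (m(B, L) = 0*B - L = 0 - L = -L)
P(b, y) = -4*y (P(b, y) = (-1*4)*y = -4*y)
P(-10, v(-3 - 3*(-5)))*w = -4*(-4)*259 = 16*259 = 4144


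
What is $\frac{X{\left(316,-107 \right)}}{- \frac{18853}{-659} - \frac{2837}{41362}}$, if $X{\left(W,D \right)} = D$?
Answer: $- \frac{2916558706}{777928203} \approx -3.7491$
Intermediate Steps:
$\frac{X{\left(316,-107 \right)}}{- \frac{18853}{-659} - \frac{2837}{41362}} = - \frac{107}{- \frac{18853}{-659} - \frac{2837}{41362}} = - \frac{107}{\left(-18853\right) \left(- \frac{1}{659}\right) - \frac{2837}{41362}} = - \frac{107}{\frac{18853}{659} - \frac{2837}{41362}} = - \frac{107}{\frac{777928203}{27257558}} = \left(-107\right) \frac{27257558}{777928203} = - \frac{2916558706}{777928203}$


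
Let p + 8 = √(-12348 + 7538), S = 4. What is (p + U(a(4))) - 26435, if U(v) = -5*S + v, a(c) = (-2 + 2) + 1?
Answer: -26462 + I*√4810 ≈ -26462.0 + 69.354*I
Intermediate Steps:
a(c) = 1 (a(c) = 0 + 1 = 1)
p = -8 + I*√4810 (p = -8 + √(-12348 + 7538) = -8 + √(-4810) = -8 + I*√4810 ≈ -8.0 + 69.354*I)
U(v) = -20 + v (U(v) = -5*4 + v = -20 + v)
(p + U(a(4))) - 26435 = ((-8 + I*√4810) + (-20 + 1)) - 26435 = ((-8 + I*√4810) - 19) - 26435 = (-27 + I*√4810) - 26435 = -26462 + I*√4810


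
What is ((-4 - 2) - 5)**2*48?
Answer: 5808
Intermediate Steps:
((-4 - 2) - 5)**2*48 = (-6 - 5)**2*48 = (-11)**2*48 = 121*48 = 5808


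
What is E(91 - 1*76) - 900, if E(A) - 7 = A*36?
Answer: -353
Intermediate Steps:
E(A) = 7 + 36*A (E(A) = 7 + A*36 = 7 + 36*A)
E(91 - 1*76) - 900 = (7 + 36*(91 - 1*76)) - 900 = (7 + 36*(91 - 76)) - 900 = (7 + 36*15) - 900 = (7 + 540) - 900 = 547 - 900 = -353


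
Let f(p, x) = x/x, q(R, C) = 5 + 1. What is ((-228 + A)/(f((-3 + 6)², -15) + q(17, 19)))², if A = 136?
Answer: 8464/49 ≈ 172.73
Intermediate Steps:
q(R, C) = 6
f(p, x) = 1
((-228 + A)/(f((-3 + 6)², -15) + q(17, 19)))² = ((-228 + 136)/(1 + 6))² = (-92/7)² = 8464/49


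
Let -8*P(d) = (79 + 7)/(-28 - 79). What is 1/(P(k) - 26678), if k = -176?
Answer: -428/11418141 ≈ -3.7484e-5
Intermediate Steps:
P(d) = 43/428 (P(d) = -(79 + 7)/(8*(-28 - 79)) = -43/(4*(-107)) = -43*(-1)/(4*107) = -⅛*(-86/107) = 43/428)
1/(P(k) - 26678) = 1/(43/428 - 26678) = 1/(-11418141/428) = -428/11418141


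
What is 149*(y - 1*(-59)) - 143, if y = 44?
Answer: 15204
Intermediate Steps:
149*(y - 1*(-59)) - 143 = 149*(44 - 1*(-59)) - 143 = 149*(44 + 59) - 143 = 149*103 - 143 = 15347 - 143 = 15204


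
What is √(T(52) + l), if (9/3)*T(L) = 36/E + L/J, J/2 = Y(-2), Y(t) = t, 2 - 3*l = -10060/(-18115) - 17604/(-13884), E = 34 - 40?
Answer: 6*I*√3062491006679/4191811 ≈ 2.5049*I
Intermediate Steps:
E = -6
l = 740797/12575433 (l = ⅔ - (-10060/(-18115) - 17604/(-13884))/3 = ⅔ - (-10060*(-1/18115) - 17604*(-1/13884))/3 = ⅔ - (2012/3623 + 1467/1157)/3 = ⅔ - ⅓*7642825/4191811 = ⅔ - 7642825/12575433 = 740797/12575433 ≈ 0.058908)
J = -4 (J = 2*(-2) = -4)
T(L) = -2 - L/12 (T(L) = (36/(-6) + L/(-4))/3 = (36*(-⅙) + L*(-¼))/3 = (-6 - L/4)/3 = -2 - L/12)
√(T(52) + l) = √((-2 - 1/12*52) + 740797/12575433) = √((-2 - 13/3) + 740797/12575433) = √(-19/3 + 740797/12575433) = √(-26301204/4191811) = 6*I*√3062491006679/4191811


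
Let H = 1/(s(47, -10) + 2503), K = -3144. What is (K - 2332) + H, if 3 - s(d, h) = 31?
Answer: -13553099/2475 ≈ -5476.0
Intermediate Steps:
s(d, h) = -28 (s(d, h) = 3 - 1*31 = 3 - 31 = -28)
H = 1/2475 (H = 1/(-28 + 2503) = 1/2475 ≈ 0.00040404)
(K - 2332) + H = (-3144 - 2332) + 1/2475 = -5476 + 1/2475 = -13553099/2475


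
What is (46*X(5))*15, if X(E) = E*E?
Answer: 17250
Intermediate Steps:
X(E) = E²
(46*X(5))*15 = (46*5²)*15 = (46*25)*15 = 1150*15 = 17250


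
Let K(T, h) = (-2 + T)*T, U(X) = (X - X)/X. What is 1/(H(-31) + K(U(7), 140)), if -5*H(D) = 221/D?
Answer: 155/221 ≈ 0.70136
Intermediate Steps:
H(D) = -221/(5*D)
U(X) = 0 (U(X) = 0/X = 0)
K(T, h) = T*(-2 + T)
1/(H(-31) + K(U(7), 140)) = 1/(-221/5/(-31) + 0*(-2 + 0)) = 1/(-221/5*(-1/31) + 0*(-2)) = 1/(221/155 + 0) = 1/(221/155) = 155/221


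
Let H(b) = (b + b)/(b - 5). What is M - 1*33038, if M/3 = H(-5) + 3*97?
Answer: -32162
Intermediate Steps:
H(b) = 2*b/(-5 + b) (H(b) = (2*b)/(-5 + b) = 2*b/(-5 + b))
M = 876 (M = 3*(2*(-5)/(-5 - 5) + 3*97) = 3*(2*(-5)/(-10) + 291) = 3*(2*(-5)*(-1/10) + 291) = 3*(1 + 291) = 3*292 = 876)
M - 1*33038 = 876 - 1*33038 = 876 - 33038 = -32162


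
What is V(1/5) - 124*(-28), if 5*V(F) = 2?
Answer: 17362/5 ≈ 3472.4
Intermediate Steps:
V(F) = ⅖ (V(F) = (⅕)*2 = ⅖)
V(1/5) - 124*(-28) = ⅖ - 124*(-28) = ⅖ + 3472 = 17362/5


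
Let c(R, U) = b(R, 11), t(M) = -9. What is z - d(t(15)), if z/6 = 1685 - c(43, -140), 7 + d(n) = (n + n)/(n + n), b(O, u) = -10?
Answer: 10176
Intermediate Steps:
c(R, U) = -10
d(n) = -6 (d(n) = -7 + (n + n)/(n + n) = -7 + (2*n)/((2*n)) = -7 + (2*n)*(1/(2*n)) = -7 + 1 = -6)
z = 10170 (z = 6*(1685 - 1*(-10)) = 6*(1685 + 10) = 6*1695 = 10170)
z - d(t(15)) = 10170 - 1*(-6) = 10170 + 6 = 10176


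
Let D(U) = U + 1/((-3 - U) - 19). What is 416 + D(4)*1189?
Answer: 133283/26 ≈ 5126.3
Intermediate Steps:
D(U) = U + 1/(-22 - U)
416 + D(4)*1189 = 416 + ((-1 + 4² + 22*4)/(22 + 4))*1189 = 416 + ((-1 + 16 + 88)/26)*1189 = 416 + ((1/26)*103)*1189 = 416 + (103/26)*1189 = 416 + 122467/26 = 133283/26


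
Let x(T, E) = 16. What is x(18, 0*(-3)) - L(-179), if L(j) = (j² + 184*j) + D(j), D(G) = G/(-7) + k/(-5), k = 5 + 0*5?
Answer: 6205/7 ≈ 886.43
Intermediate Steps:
k = 5 (k = 5 + 0 = 5)
D(G) = -1 - G/7 (D(G) = G/(-7) + 5/(-5) = G*(-⅐) + 5*(-⅕) = -G/7 - 1 = -1 - G/7)
L(j) = -1 + j² + 1287*j/7 (L(j) = (j² + 184*j) + (-1 - j/7) = -1 + j² + 1287*j/7)
x(18, 0*(-3)) - L(-179) = 16 - (-1 + (-179)² + (1287/7)*(-179)) = 16 - (-1 + 32041 - 230373/7) = 16 - 1*(-6093/7) = 16 + 6093/7 = 6205/7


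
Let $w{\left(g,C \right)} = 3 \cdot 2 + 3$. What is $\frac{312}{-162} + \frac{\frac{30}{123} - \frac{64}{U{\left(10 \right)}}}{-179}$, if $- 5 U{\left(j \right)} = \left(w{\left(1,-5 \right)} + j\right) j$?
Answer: $- \frac{7291486}{3764907} \approx -1.9367$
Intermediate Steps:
$w{\left(g,C \right)} = 9$ ($w{\left(g,C \right)} = 6 + 3 = 9$)
$U{\left(j \right)} = - \frac{j \left(9 + j\right)}{5}$ ($U{\left(j \right)} = - \frac{\left(9 + j\right) j}{5} = - \frac{j \left(9 + j\right)}{5}$)
$\frac{312}{-162} + \frac{\frac{30}{123} - \frac{64}{U{\left(10 \right)}}}{-179} = \frac{312}{-162} + \frac{\frac{30}{123} - \frac{64}{\left(- \frac{1}{5}\right) 10 \left(9 + 10\right)}}{-179} = 312 \left(- \frac{1}{162}\right) + \left(30 \cdot \frac{1}{123} - \frac{64}{\left(- \frac{1}{5}\right) 10 \cdot 19}\right) \left(- \frac{1}{179}\right) = - \frac{52}{27} + \left(\frac{10}{41} - \frac{64}{-38}\right) \left(- \frac{1}{179}\right) = - \frac{52}{27} + \left(\frac{10}{41} - - \frac{32}{19}\right) \left(- \frac{1}{179}\right) = - \frac{52}{27} + \left(\frac{10}{41} + \frac{32}{19}\right) \left(- \frac{1}{179}\right) = - \frac{52}{27} + \frac{1502}{779} \left(- \frac{1}{179}\right) = - \frac{52}{27} - \frac{1502}{139441} = - \frac{7291486}{3764907}$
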